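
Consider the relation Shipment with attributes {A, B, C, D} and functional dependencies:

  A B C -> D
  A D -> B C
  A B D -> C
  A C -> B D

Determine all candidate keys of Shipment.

(A, C), (A, D)

Attribute A never appears on the right-hand side of any dependency, so A must belong to every candidate key.
{A}⁺ = {A}, which is not all of the schema, so we must add further attributes.
{A, C}⁺: AC→BD adds B, D → {A, B, C, D}. Minimal: {C}⁺ = {C}; {A}⁺ = {A} — none reach the full schema.
{A, D}⁺: AD→BC adds B, C → {A, B, C, D}. Minimal: {D}⁺ = {D}; {A}⁺ = {A} — none reach the full schema.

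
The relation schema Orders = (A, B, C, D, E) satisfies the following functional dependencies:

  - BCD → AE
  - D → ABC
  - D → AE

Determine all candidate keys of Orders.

(D)

{D}⁺: D→ABC adds A, B, C; D→AE adds E → {A, B, C, D, E}.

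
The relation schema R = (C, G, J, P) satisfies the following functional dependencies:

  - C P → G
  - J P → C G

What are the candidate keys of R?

Attributes J, P never appear on any right-hand side, so every candidate key must contain {J, P}.
{J, P}⁺ = {C, G, J, P}, which is all of the schema, so {J, P} is the only candidate key.

JP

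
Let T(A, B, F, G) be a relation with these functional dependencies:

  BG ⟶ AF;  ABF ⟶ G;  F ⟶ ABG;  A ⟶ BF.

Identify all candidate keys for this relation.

{A}, {F}, {B, G}

{A}⁺: A→BF adds B, F; ABF→G adds G → {A, B, F, G}.
{F}⁺: F→ABG adds A, B, G → {A, B, F, G}.
{B, G}⁺: BG→AF adds A, F → {A, B, F, G}.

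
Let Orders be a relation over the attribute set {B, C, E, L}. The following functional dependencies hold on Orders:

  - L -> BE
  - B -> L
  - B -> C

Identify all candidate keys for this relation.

{B}⁺: B→L adds L; B→C adds C; L→BE adds E → {B, C, E, L}.
{L}⁺: L→BE adds B, E; B→C adds C → {B, C, E, L}.

{B}; {L}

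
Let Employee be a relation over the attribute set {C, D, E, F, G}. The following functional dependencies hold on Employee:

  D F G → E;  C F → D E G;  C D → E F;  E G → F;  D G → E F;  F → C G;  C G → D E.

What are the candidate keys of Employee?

{F}⁺: F→CG adds C, G; CG→DE adds D, E → {C, D, E, F, G}.
{C, D}⁺: CD→EF adds E, F; F→CG adds G → {C, D, E, F, G}. Minimal: {D}⁺ = {D}; {C}⁺ = {C} — none reach the full schema.
{C, G}⁺: CG→DE adds D, E; CD→EF adds F → {C, D, E, F, G}. Minimal: {G}⁺ = {G}; {C}⁺ = {C} — none reach the full schema.
{D, G}⁺: DG→EF adds E, F; F→CG adds C → {C, D, E, F, G}. Minimal: {G}⁺ = {G}; {D}⁺ = {D} — none reach the full schema.
{E, G}⁺: EG→F adds F; F→CG adds C; CG→DE adds D → {C, D, E, F, G}. Minimal: {G}⁺ = {G}; {E}⁺ = {E} — none reach the full schema.

(F), (C, D), (C, G), (D, G), (E, G)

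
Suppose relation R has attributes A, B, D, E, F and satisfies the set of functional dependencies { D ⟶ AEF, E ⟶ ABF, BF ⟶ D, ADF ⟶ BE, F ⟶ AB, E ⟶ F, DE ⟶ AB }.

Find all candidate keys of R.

(D), (E), (F)

{D}⁺: D→AEF adds A, E, F; E→ABF adds B → {A, B, D, E, F}.
{E}⁺: E→ABF adds A, B, F; BF→D adds D → {A, B, D, E, F}.
{F}⁺: F→AB adds A, B; BF→D adds D; ADF→BE adds E → {A, B, D, E, F}.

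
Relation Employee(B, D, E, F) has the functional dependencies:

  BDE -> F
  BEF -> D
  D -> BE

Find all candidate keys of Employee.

{D}⁺: D→BE adds B, E; BDE→F adds F → {B, D, E, F}.
{B, E, F}⁺: BEF→D adds D → {B, D, E, F}.
Any other superkey contains one of these as a subset, so there are no further candidate keys.

(D); (B, E, F)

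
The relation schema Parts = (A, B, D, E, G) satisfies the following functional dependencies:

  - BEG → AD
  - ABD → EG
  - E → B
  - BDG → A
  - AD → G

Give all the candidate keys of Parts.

{E, G}; {A, B, D}; {A, D, E}; {B, D, G}

{E, G}⁺: E→B adds B; BEG→AD adds A, D → {A, B, D, E, G}. Minimal: {G}⁺ = {G}; {E}⁺ = {B, E} — none reach the full schema.
{A, B, D}⁺: ABD→EG adds E, G → {A, B, D, E, G}. Minimal: {B, D}⁺ = {B, D}; {A, D}⁺ = {A, D, G}; {A, B}⁺ = {A, B} — none reach the full schema.
{A, D, E}⁺: E→B adds B; AD→G adds G → {A, B, D, E, G}. Minimal: {D, E}⁺ = {B, D, E}; {A, E}⁺ = {A, B, E}; {A, D}⁺ = {A, D, G} — none reach the full schema.
{B, D, G}⁺: BDG→A adds A; ABD→EG adds E → {A, B, D, E, G}. Minimal: {D, G}⁺ = {D, G}; {B, G}⁺ = {B, G}; {B, D}⁺ = {B, D} — none reach the full schema.
Any other superkey contains one of these as a subset, so there are no further candidate keys.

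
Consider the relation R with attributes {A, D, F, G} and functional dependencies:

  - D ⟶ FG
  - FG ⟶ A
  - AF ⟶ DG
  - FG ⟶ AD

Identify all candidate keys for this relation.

{D}⁺: D→FG adds F, G; FG→A adds A → {A, D, F, G}.
{A, F}⁺: AF→DG adds D, G → {A, D, F, G}. Minimal: {F}⁺ = {F}; {A}⁺ = {A} — none reach the full schema.
{F, G}⁺: FG→A adds A; AF→DG adds D → {A, D, F, G}. Minimal: {G}⁺ = {G}; {F}⁺ = {F} — none reach the full schema.
Any other superkey contains one of these as a subset, so there are no further candidate keys.

{D}, {A, F}, {F, G}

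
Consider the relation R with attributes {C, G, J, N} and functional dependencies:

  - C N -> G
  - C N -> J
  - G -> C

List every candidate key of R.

(C, N), (G, N)

{C, N}⁺: CN→G adds G; CN→J adds J → {C, G, J, N}. Minimal: {N}⁺ = {N}; {C}⁺ = {C} — none reach the full schema.
{G, N}⁺: G→C adds C; CN→J adds J → {C, G, J, N}. Minimal: {N}⁺ = {N}; {G}⁺ = {C, G} — none reach the full schema.
Any other superkey contains one of these as a subset, so there are no further candidate keys.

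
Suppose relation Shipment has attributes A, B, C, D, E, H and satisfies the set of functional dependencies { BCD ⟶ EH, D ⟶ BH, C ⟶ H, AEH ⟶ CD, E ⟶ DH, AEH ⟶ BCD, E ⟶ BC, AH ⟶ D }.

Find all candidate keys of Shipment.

Attribute A never appears on the right-hand side of any dependency, so A must belong to every candidate key.
{A}⁺ = {A}, which is not all of the schema, so we must add further attributes.
{A, C}⁺: C→H adds H; AH→D adds D; D→BH adds B; BCD→EH adds E → {A, B, C, D, E, H}. Minimal: {C}⁺ = {C, H}; {A}⁺ = {A} — none reach the full schema.
{A, E}⁺: E→DH adds D, H; AEH→BCD adds B, C → {A, B, C, D, E, H}. Minimal: {E}⁺ = {B, C, D, E, H}; {A}⁺ = {A} — none reach the full schema.
Any other superkey contains one of these as a subset, so there are no further candidate keys.

{A, C}, {A, E}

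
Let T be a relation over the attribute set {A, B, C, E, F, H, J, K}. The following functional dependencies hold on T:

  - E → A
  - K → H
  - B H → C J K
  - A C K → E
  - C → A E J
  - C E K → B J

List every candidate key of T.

{B, F, H}⁺: BH→CJK adds C, J, K; C→AEJ adds A, E → {A, B, C, E, F, H, J, K}. Minimal: {F, H}⁺ = {F, H}; {B, H}⁺ = {A, B, C, E, H, J, K}; {B, F}⁺ = {B, F} — none reach the full schema.
{B, F, K}⁺: K→H adds H; BH→CJK adds C, J; C→AEJ adds A, E → {A, B, C, E, F, H, J, K}. Minimal: {F, K}⁺ = {F, H, K}; {B, K}⁺ = {A, B, C, E, H, J, K}; {B, F}⁺ = {B, F} — none reach the full schema.
{C, F, K}⁺: K→H adds H; C→AEJ adds A, E, J; CEK→BJ adds B → {A, B, C, E, F, H, J, K}. Minimal: {F, K}⁺ = {F, H, K}; {C, K}⁺ = {A, B, C, E, H, J, K}; {C, F}⁺ = {A, C, E, F, J} — none reach the full schema.

{B, F, H}, {B, F, K}, {C, F, K}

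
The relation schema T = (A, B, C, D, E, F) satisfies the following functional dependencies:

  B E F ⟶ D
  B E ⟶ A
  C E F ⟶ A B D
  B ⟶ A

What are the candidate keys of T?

Attributes C, E, F never appear on any right-hand side, so every candidate key must contain {C, E, F}.
{C, E, F}⁺ = {A, B, C, D, E, F}, which is all of the schema, so {C, E, F} is the only candidate key.

CEF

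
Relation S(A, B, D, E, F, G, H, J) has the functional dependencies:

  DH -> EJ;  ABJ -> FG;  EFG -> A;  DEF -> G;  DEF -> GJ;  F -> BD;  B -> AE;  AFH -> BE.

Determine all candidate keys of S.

Attribute H never appears on the right-hand side of any dependency, so H must belong to every candidate key.
{H}⁺ = {H}, which is not all of the schema, so we must add further attributes.
{F, H}⁺: F→BD adds B, D; B→AE adds A, E; DH→EJ adds J; ABJ→FG adds G → {A, B, D, E, F, G, H, J}.
{B, D, H}⁺: DH→EJ adds E, J; B→AE adds A; ABJ→FG adds F, G → {A, B, D, E, F, G, H, J}.
{B, H, J}⁺: B→AE adds A, E; ABJ→FG adds F, G; F→BD adds D → {A, B, D, E, F, G, H, J}.
Any other superkey contains one of these as a subset, so there are no further candidate keys.

{F, H}; {B, D, H}; {B, H, J}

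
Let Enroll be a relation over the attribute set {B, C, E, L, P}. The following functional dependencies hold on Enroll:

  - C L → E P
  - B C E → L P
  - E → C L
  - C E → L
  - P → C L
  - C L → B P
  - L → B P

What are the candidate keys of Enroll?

(E); (L); (P)

{E}⁺: E→CL adds C, L; CL→BP adds B, P → {B, C, E, L, P}.
{L}⁺: L→BP adds B, P; P→CL adds C; CL→EP adds E → {B, C, E, L, P}.
{P}⁺: P→CL adds C, L; CL→BP adds B; CL→EP adds E → {B, C, E, L, P}.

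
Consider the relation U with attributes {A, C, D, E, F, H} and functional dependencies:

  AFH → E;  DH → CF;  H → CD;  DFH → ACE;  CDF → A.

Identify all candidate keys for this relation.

Attribute H never appears on the right-hand side of any dependency, so H must belong to every candidate key.
{H}⁺ = {A, C, D, E, F, H}, which is all of the schema, so {H} is the only candidate key.

{H}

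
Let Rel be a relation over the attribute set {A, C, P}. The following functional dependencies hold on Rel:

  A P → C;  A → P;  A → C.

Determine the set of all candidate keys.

{A}⁺: A→P adds P; A→C adds C → {A, C, P}.

(A)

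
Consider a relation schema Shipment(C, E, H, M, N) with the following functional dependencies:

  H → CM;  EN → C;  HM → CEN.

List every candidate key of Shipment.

Attribute H never appears on the right-hand side of any dependency, so H must belong to every candidate key.
{H}⁺ = {C, E, H, M, N}, which is all of the schema, so {H} is the only candidate key.

H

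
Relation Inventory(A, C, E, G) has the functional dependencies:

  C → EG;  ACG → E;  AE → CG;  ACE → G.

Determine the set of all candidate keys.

AC; AE

{A, C}⁺: C→EG adds E, G → {A, C, E, G}. Minimal: {C}⁺ = {C, E, G}; {A}⁺ = {A} — none reach the full schema.
{A, E}⁺: AE→CG adds C, G → {A, C, E, G}. Minimal: {E}⁺ = {E}; {A}⁺ = {A} — none reach the full schema.
Any other superkey contains one of these as a subset, so there are no further candidate keys.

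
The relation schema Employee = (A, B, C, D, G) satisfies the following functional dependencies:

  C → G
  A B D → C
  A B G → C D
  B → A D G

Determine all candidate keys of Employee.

Attribute B never appears on the right-hand side of any dependency, so B must belong to every candidate key.
{B}⁺ = {A, B, C, D, G}, which is all of the schema, so {B} is the only candidate key.

{B}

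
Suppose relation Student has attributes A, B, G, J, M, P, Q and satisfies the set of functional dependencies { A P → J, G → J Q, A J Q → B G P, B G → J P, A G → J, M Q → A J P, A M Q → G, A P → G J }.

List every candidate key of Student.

Attribute M never appears on the right-hand side of any dependency, so M must belong to every candidate key.
{M}⁺ = {M}, which is not all of the schema, so we must add further attributes.
{G, M}⁺: G→JQ adds J, Q; MQ→AJP adds A, P; AJQ→BGP adds B → {A, B, G, J, M, P, Q}.
{M, Q}⁺: MQ→AJP adds A, J, P; AMQ→G adds G; AJQ→BGP adds B → {A, B, G, J, M, P, Q}.
{A, M, P}⁺: AP→J adds J; AP→GJ adds G; G→JQ adds Q; AJQ→BGP adds B → {A, B, G, J, M, P, Q}.
Any other superkey contains one of these as a subset, so there are no further candidate keys.

(G, M); (M, Q); (A, M, P)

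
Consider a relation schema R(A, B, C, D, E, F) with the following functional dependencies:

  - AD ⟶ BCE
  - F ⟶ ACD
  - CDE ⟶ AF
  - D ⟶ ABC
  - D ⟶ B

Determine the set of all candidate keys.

D, F

{D}⁺: D→ABC adds A, B, C; AD→BCE adds E; CDE→AF adds F → {A, B, C, D, E, F}.
{F}⁺: F→ACD adds A, C, D; D→ABC adds B; AD→BCE adds E → {A, B, C, D, E, F}.
Any other superkey contains one of these as a subset, so there are no further candidate keys.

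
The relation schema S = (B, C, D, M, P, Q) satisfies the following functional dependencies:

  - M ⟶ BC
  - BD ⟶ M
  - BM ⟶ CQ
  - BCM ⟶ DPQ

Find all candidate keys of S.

M, BD

{M}⁺: M→BC adds B, C; BM→CQ adds Q; BCM→DPQ adds D, P → {B, C, D, M, P, Q}.
{B, D}⁺: BD→M adds M; BM→CQ adds C, Q; BCM→DPQ adds P → {B, C, D, M, P, Q}. Minimal: {D}⁺ = {D}; {B}⁺ = {B} — none reach the full schema.
Any other superkey contains one of these as a subset, so there are no further candidate keys.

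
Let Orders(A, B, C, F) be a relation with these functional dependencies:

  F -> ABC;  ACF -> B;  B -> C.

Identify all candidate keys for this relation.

{F}⁺: F→ABC adds A, B, C → {A, B, C, F}.

(F)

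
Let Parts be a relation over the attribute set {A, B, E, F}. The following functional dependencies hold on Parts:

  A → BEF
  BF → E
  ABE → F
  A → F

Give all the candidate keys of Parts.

{A}

{A}⁺: A→BEF adds B, E, F → {A, B, E, F}.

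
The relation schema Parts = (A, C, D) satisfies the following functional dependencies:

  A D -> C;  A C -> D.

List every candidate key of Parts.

Attribute A never appears on the right-hand side of any dependency, so A must belong to every candidate key.
{A}⁺ = {A}, which is not all of the schema, so we must add further attributes.
{A, C}⁺: AC→D adds D → {A, C, D}. Minimal: {C}⁺ = {C}; {A}⁺ = {A} — none reach the full schema.
{A, D}⁺: AD→C adds C → {A, C, D}. Minimal: {D}⁺ = {D}; {A}⁺ = {A} — none reach the full schema.
Any other superkey contains one of these as a subset, so there are no further candidate keys.

{A, C}; {A, D}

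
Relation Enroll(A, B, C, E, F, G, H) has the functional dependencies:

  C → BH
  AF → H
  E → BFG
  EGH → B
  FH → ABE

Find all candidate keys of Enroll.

(C, E), (C, F)

Attribute C never appears on the right-hand side of any dependency, so C must belong to every candidate key.
{C}⁺ = {B, C, H}, which is not all of the schema, so we must add further attributes.
{C, E}⁺: C→BH adds B, H; E→BFG adds F, G; FH→ABE adds A → {A, B, C, E, F, G, H}. Minimal: {E}⁺ = {B, E, F, G}; {C}⁺ = {B, C, H} — none reach the full schema.
{C, F}⁺: C→BH adds B, H; FH→ABE adds A, E; E→BFG adds G → {A, B, C, E, F, G, H}. Minimal: {F}⁺ = {F}; {C}⁺ = {B, C, H} — none reach the full schema.
Any other superkey contains one of these as a subset, so there are no further candidate keys.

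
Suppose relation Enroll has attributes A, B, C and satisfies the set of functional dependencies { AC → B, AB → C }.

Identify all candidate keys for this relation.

Attribute A never appears on the right-hand side of any dependency, so A must belong to every candidate key.
{A}⁺ = {A}, which is not all of the schema, so we must add further attributes.
{A, B}⁺: AB→C adds C → {A, B, C}. Minimal: {B}⁺ = {B}; {A}⁺ = {A} — none reach the full schema.
{A, C}⁺: AC→B adds B → {A, B, C}. Minimal: {C}⁺ = {C}; {A}⁺ = {A} — none reach the full schema.

{A, B}; {A, C}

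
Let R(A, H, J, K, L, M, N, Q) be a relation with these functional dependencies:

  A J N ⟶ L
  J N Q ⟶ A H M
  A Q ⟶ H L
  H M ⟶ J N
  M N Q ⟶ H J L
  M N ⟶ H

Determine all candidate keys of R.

{A, K, M, Q}; {H, K, M, Q}; {J, K, N, Q}; {K, M, N, Q}

{A, K, M, Q}⁺: AQ→HL adds H, L; HM→JN adds J, N → {A, H, J, K, L, M, N, Q}. Minimal: {K, M, Q}⁺ = {K, M, Q}; {A, M, Q}⁺ = {A, H, J, L, M, N, Q}; {A, K, Q}⁺ = {A, H, K, L, Q}; … — none reach the full schema.
{H, K, M, Q}⁺: HM→JN adds J, N; MNQ→HJL adds L; JNQ→AHM adds A → {A, H, J, K, L, M, N, Q}. Minimal: {K, M, Q}⁺ = {K, M, Q}; {H, M, Q}⁺ = {A, H, J, L, M, N, Q}; {H, K, Q}⁺ = {H, K, Q}; … — none reach the full schema.
{J, K, N, Q}⁺: JNQ→AHM adds A, H, M; AQ→HL adds L → {A, H, J, K, L, M, N, Q}. Minimal: {K, N, Q}⁺ = {K, N, Q}; {J, N, Q}⁺ = {A, H, J, L, M, N, Q}; {J, K, Q}⁺ = {J, K, Q}; … — none reach the full schema.
{K, M, N, Q}⁺: MNQ→HJL adds H, J, L; JNQ→AHM adds A → {A, H, J, K, L, M, N, Q}. Minimal: {M, N, Q}⁺ = {A, H, J, L, M, N, Q}; {K, N, Q}⁺ = {K, N, Q}; {K, M, Q}⁺ = {K, M, Q}; … — none reach the full schema.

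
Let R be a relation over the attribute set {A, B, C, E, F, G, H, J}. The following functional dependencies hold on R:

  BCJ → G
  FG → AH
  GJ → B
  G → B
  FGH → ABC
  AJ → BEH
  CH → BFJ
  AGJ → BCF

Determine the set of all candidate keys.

{C, H}⁺: CH→BFJ adds B, F, J; BCJ→G adds G; FG→AH adds A; AJ→BEH adds E → {A, B, C, E, F, G, H, J}. Minimal: {H}⁺ = {H}; {C}⁺ = {C} — none reach the full schema.
{F, G}⁺: FG→AH adds A, H; G→B adds B; FGH→ABC adds C; CH→BFJ adds J; AJ→BEH adds E → {A, B, C, E, F, G, H, J}. Minimal: {G}⁺ = {B, G}; {F}⁺ = {F} — none reach the full schema.
{A, C, J}⁺: AJ→BEH adds B, E, H; CH→BFJ adds F; BCJ→G adds G → {A, B, C, E, F, G, H, J}. Minimal: {C, J}⁺ = {C, J}; {A, J}⁺ = {A, B, E, H, J}; {A, C}⁺ = {A, C} — none reach the full schema.
{A, G, J}⁺: GJ→B adds B; AJ→BEH adds E, H; AGJ→BCF adds C, F → {A, B, C, E, F, G, H, J}. Minimal: {G, J}⁺ = {B, G, J}; {A, J}⁺ = {A, B, E, H, J}; {A, G}⁺ = {A, B, G} — none reach the full schema.
{B, C, F, J}⁺: BCJ→G adds G; FG→AH adds A, H; AJ→BEH adds E → {A, B, C, E, F, G, H, J}. Minimal: {C, F, J}⁺ = {C, F, J}; {B, F, J}⁺ = {B, F, J}; {B, C, J}⁺ = {B, C, G, J}; … — none reach the full schema.
Any other superkey contains one of these as a subset, so there are no further candidate keys.

(C, H), (F, G), (A, C, J), (A, G, J), (B, C, F, J)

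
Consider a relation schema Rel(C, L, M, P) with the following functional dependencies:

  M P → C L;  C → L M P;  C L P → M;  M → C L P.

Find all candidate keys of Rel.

(C), (M)

{C}⁺: C→LMP adds L, M, P → {C, L, M, P}.
{M}⁺: M→CLP adds C, L, P → {C, L, M, P}.
Any other superkey contains one of these as a subset, so there are no further candidate keys.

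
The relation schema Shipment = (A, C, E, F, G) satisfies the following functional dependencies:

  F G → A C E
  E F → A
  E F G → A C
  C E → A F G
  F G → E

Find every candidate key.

CE, FG

{C, E}⁺: CE→AFG adds A, F, G → {A, C, E, F, G}. Minimal: {E}⁺ = {E}; {C}⁺ = {C} — none reach the full schema.
{F, G}⁺: FG→ACE adds A, C, E → {A, C, E, F, G}. Minimal: {G}⁺ = {G}; {F}⁺ = {F} — none reach the full schema.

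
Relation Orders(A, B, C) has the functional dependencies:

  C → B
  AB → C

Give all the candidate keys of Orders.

Attribute A never appears on the right-hand side of any dependency, so A must belong to every candidate key.
{A}⁺ = {A}, which is not all of the schema, so we must add further attributes.
{A, B}⁺: AB→C adds C → {A, B, C}.
{A, C}⁺: C→B adds B → {A, B, C}.
Any other superkey contains one of these as a subset, so there are no further candidate keys.

(A, B), (A, C)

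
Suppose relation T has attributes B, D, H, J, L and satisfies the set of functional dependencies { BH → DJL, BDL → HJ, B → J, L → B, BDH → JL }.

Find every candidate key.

{B, H}⁺: BH→DJL adds D, J, L → {B, D, H, J, L}. Minimal: {H}⁺ = {H}; {B}⁺ = {B, J} — none reach the full schema.
{D, L}⁺: L→B adds B; BDL→HJ adds H, J → {B, D, H, J, L}. Minimal: {L}⁺ = {B, J, L}; {D}⁺ = {D} — none reach the full schema.
{H, L}⁺: L→B adds B; BH→DJL adds D, J → {B, D, H, J, L}. Minimal: {L}⁺ = {B, J, L}; {H}⁺ = {H} — none reach the full schema.

{B, H}; {D, L}; {H, L}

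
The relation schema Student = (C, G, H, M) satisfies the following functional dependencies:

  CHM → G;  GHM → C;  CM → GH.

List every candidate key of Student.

CM, GHM

Attribute M never appears on the right-hand side of any dependency, so M must belong to every candidate key.
{M}⁺ = {M}, which is not all of the schema, so we must add further attributes.
{C, M}⁺: CM→GH adds G, H → {C, G, H, M}. Minimal: {M}⁺ = {M}; {C}⁺ = {C} — none reach the full schema.
{G, H, M}⁺: GHM→C adds C → {C, G, H, M}. Minimal: {H, M}⁺ = {H, M}; {G, M}⁺ = {G, M}; {G, H}⁺ = {G, H} — none reach the full schema.
Any other superkey contains one of these as a subset, so there are no further candidate keys.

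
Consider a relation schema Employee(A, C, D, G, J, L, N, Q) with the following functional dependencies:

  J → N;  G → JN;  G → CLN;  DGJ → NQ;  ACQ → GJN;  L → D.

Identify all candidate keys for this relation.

{A, G}, {A, C, Q}

{A, G}⁺: G→JN adds J, N; G→CLN adds C, L; L→D adds D; DGJ→NQ adds Q → {A, C, D, G, J, L, N, Q}. Minimal: {G}⁺ = {C, D, G, J, L, N, Q}; {A}⁺ = {A} — none reach the full schema.
{A, C, Q}⁺: ACQ→GJN adds G, J, N; G→CLN adds L; L→D adds D → {A, C, D, G, J, L, N, Q}. Minimal: {C, Q}⁺ = {C, Q}; {A, Q}⁺ = {A, Q}; {A, C}⁺ = {A, C} — none reach the full schema.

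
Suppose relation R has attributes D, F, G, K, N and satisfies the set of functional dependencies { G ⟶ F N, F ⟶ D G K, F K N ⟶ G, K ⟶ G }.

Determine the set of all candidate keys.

{F}, {G}, {K}

{F}⁺: F→DGK adds D, G, K; G→FN adds N → {D, F, G, K, N}.
{G}⁺: G→FN adds F, N; F→DGK adds D, K → {D, F, G, K, N}.
{K}⁺: K→G adds G; G→FN adds F, N; F→DGK adds D → {D, F, G, K, N}.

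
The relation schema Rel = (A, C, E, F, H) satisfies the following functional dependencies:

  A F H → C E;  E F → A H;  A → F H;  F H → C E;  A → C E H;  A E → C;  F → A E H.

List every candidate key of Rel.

{A}⁺: A→FH adds F, H; FH→CE adds C, E → {A, C, E, F, H}.
{F}⁺: F→AEH adds A, E, H; AFH→CE adds C → {A, C, E, F, H}.
Any other superkey contains one of these as a subset, so there are no further candidate keys.

A, F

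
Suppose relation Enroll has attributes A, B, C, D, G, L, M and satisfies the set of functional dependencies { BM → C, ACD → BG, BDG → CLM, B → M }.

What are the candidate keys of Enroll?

Attributes A, D never appear on any right-hand side, so every candidate key must contain {A, D}.
{A, D}⁺ = {A, D}, which is not all of the schema, so we must add further attributes.
{A, B, D}⁺: B→M adds M; BM→C adds C; ACD→BG adds G; BDG→CLM adds L → {A, B, C, D, G, L, M}. Minimal: {B, D}⁺ = {B, C, D, M}; {A, D}⁺ = {A, D}; {A, B}⁺ = {A, B, C, M} — none reach the full schema.
{A, C, D}⁺: ACD→BG adds B, G; BDG→CLM adds L, M → {A, B, C, D, G, L, M}. Minimal: {C, D}⁺ = {C, D}; {A, D}⁺ = {A, D}; {A, C}⁺ = {A, C} — none reach the full schema.
Any other superkey contains one of these as a subset, so there are no further candidate keys.

{A, B, D}, {A, C, D}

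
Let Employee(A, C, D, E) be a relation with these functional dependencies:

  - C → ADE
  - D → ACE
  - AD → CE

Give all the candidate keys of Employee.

{C}⁺: C→ADE adds A, D, E → {A, C, D, E}.
{D}⁺: D→ACE adds A, C, E → {A, C, D, E}.

C, D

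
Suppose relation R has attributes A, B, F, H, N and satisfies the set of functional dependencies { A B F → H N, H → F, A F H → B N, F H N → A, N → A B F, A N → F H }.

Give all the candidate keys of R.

N; AH; ABF

{N}⁺: N→ABF adds A, B, F; AN→FH adds H → {A, B, F, H, N}.
{A, H}⁺: H→F adds F; AFH→BN adds B, N → {A, B, F, H, N}. Minimal: {H}⁺ = {F, H}; {A}⁺ = {A} — none reach the full schema.
{A, B, F}⁺: ABF→HN adds H, N → {A, B, F, H, N}. Minimal: {B, F}⁺ = {B, F}; {A, F}⁺ = {A, F}; {A, B}⁺ = {A, B} — none reach the full schema.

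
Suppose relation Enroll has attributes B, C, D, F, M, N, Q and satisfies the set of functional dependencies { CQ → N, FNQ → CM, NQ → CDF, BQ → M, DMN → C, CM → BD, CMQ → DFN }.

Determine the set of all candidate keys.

(C, Q), (N, Q)

Attribute Q never appears on the right-hand side of any dependency, so Q must belong to every candidate key.
{Q}⁺ = {Q}, which is not all of the schema, so we must add further attributes.
{C, Q}⁺: CQ→N adds N; NQ→CDF adds D, F; FNQ→CM adds M; CM→BD adds B → {B, C, D, F, M, N, Q}.
{N, Q}⁺: NQ→CDF adds C, D, F; FNQ→CM adds M; CM→BD adds B → {B, C, D, F, M, N, Q}.
Any other superkey contains one of these as a subset, so there are no further candidate keys.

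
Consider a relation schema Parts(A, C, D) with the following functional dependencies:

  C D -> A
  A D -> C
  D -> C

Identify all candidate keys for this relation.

(D)

Attribute D never appears on the right-hand side of any dependency, so D must belong to every candidate key.
{D}⁺ = {A, C, D}, which is all of the schema, so {D} is the only candidate key.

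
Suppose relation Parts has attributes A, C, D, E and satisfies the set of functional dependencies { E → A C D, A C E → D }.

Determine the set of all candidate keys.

(E)

{E}⁺: E→ACD adds A, C, D → {A, C, D, E}.
No other minimal superkey exists.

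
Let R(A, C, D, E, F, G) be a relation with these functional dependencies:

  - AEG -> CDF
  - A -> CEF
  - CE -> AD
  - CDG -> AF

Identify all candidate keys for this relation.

Attribute G never appears on the right-hand side of any dependency, so G must belong to every candidate key.
{G}⁺ = {G}, which is not all of the schema, so we must add further attributes.
{A, G}⁺: A→CEF adds C, E, F; CE→AD adds D → {A, C, D, E, F, G}. Minimal: {G}⁺ = {G}; {A}⁺ = {A, C, D, E, F} — none reach the full schema.
{C, D, G}⁺: CDG→AF adds A, F; A→CEF adds E → {A, C, D, E, F, G}. Minimal: {D, G}⁺ = {D, G}; {C, G}⁺ = {C, G}; {C, D}⁺ = {C, D} — none reach the full schema.
{C, E, G}⁺: CE→AD adds A, D; CDG→AF adds F → {A, C, D, E, F, G}. Minimal: {E, G}⁺ = {E, G}; {C, G}⁺ = {C, G}; {C, E}⁺ = {A, C, D, E, F} — none reach the full schema.

{A, G}, {C, D, G}, {C, E, G}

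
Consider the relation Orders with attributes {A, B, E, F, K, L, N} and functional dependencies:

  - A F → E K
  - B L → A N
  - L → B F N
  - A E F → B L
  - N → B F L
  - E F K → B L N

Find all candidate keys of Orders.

{L}⁺: L→BFN adds B, F, N; BL→AN adds A; AF→EK adds E, K → {A, B, E, F, K, L, N}.
{N}⁺: N→BFL adds B, F, L; BL→AN adds A; AF→EK adds E, K → {A, B, E, F, K, L, N}.
{A, F}⁺: AF→EK adds E, K; AEF→BL adds B, L; EFK→BLN adds N → {A, B, E, F, K, L, N}. Minimal: {F}⁺ = {F}; {A}⁺ = {A} — none reach the full schema.
{E, F, K}⁺: EFK→BLN adds B, L, N; BL→AN adds A → {A, B, E, F, K, L, N}. Minimal: {F, K}⁺ = {F, K}; {E, K}⁺ = {E, K}; {E, F}⁺ = {E, F} — none reach the full schema.

{L}, {N}, {A, F}, {E, F, K}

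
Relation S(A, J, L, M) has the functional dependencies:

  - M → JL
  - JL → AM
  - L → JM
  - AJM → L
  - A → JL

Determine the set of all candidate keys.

{A}⁺: A→JL adds J, L; JL→AM adds M → {A, J, L, M}.
{L}⁺: L→JM adds J, M; JL→AM adds A → {A, J, L, M}.
{M}⁺: M→JL adds J, L; JL→AM adds A → {A, J, L, M}.
Any other superkey contains one of these as a subset, so there are no further candidate keys.

A, L, M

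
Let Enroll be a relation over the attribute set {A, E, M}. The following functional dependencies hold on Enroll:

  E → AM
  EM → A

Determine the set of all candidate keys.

Attribute E never appears on the right-hand side of any dependency, so E must belong to every candidate key.
{E}⁺ = {A, E, M}, which is all of the schema, so {E} is the only candidate key.

{E}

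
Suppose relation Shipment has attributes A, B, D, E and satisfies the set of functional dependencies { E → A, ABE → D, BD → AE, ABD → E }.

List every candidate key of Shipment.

{B, D}, {B, E}

Attribute B never appears on the right-hand side of any dependency, so B must belong to every candidate key.
{B}⁺ = {B}, which is not all of the schema, so we must add further attributes.
{B, D}⁺: BD→AE adds A, E → {A, B, D, E}. Minimal: {D}⁺ = {D}; {B}⁺ = {B} — none reach the full schema.
{B, E}⁺: E→A adds A; ABE→D adds D → {A, B, D, E}. Minimal: {E}⁺ = {A, E}; {B}⁺ = {B} — none reach the full schema.
Any other superkey contains one of these as a subset, so there are no further candidate keys.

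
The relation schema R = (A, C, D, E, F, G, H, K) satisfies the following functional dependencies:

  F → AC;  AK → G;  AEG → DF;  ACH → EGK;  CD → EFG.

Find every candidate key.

Attribute H never appears on the right-hand side of any dependency, so H must belong to every candidate key.
{H}⁺ = {H}, which is not all of the schema, so we must add further attributes.
{F, H}⁺: F→AC adds A, C; ACH→EGK adds E, G, K; AEG→DF adds D → {A, C, D, E, F, G, H, K}.
{A, C, H}⁺: ACH→EGK adds E, G, K; AEG→DF adds D, F → {A, C, D, E, F, G, H, K}.
{C, D, H}⁺: CD→EFG adds E, F, G; F→AC adds A; ACH→EGK adds K → {A, C, D, E, F, G, H, K}.
{A, E, G, H}⁺: AEG→DF adds D, F; F→AC adds C; ACH→EGK adds K → {A, C, D, E, F, G, H, K}.
{A, E, H, K}⁺: AK→G adds G; AEG→DF adds D, F; F→AC adds C → {A, C, D, E, F, G, H, K}.
Any other superkey contains one of these as a subset, so there are no further candidate keys.

(F, H); (A, C, H); (C, D, H); (A, E, G, H); (A, E, H, K)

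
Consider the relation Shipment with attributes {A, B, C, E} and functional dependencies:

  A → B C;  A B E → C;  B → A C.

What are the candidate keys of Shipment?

(A, E); (B, E)

Attribute E never appears on the right-hand side of any dependency, so E must belong to every candidate key.
{E}⁺ = {E}, which is not all of the schema, so we must add further attributes.
{A, E}⁺: A→BC adds B, C → {A, B, C, E}. Minimal: {E}⁺ = {E}; {A}⁺ = {A, B, C} — none reach the full schema.
{B, E}⁺: B→AC adds A, C → {A, B, C, E}. Minimal: {E}⁺ = {E}; {B}⁺ = {A, B, C} — none reach the full schema.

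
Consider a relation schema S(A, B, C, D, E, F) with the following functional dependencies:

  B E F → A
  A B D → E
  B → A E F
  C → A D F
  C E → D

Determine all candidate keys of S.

{B, C}

Attributes B, C never appear on any right-hand side, so every candidate key must contain {B, C}.
{B, C}⁺ = {A, B, C, D, E, F}, which is all of the schema, so {B, C} is the only candidate key.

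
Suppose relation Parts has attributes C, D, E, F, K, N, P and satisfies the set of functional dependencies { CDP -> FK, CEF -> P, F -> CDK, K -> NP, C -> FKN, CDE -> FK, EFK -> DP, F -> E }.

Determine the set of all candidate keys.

(C), (F)

{C}⁺: C→FKN adds F, K, N; F→E adds E; CEF→P adds P; F→CDK adds D → {C, D, E, F, K, N, P}.
{F}⁺: F→CDK adds C, D, K; K→NP adds N, P; F→E adds E → {C, D, E, F, K, N, P}.
Any other superkey contains one of these as a subset, so there are no further candidate keys.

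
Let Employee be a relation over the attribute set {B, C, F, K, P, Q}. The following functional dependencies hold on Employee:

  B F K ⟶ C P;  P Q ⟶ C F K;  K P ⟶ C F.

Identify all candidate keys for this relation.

Attributes B, Q never appear on any right-hand side, so every candidate key must contain {B, Q}.
{B, Q}⁺ = {B, Q}, which is not all of the schema, so we must add further attributes.
{B, P, Q}⁺: PQ→CFK adds C, F, K → {B, C, F, K, P, Q}.
{B, F, K, Q}⁺: BFK→CP adds C, P → {B, C, F, K, P, Q}.
Any other superkey contains one of these as a subset, so there are no further candidate keys.

{B, P, Q}; {B, F, K, Q}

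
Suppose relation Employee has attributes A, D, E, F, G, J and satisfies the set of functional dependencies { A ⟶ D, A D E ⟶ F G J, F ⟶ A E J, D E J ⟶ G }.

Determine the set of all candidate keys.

{F}⁺: F→AEJ adds A, E, J; A→D adds D; ADE→FGJ adds G → {A, D, E, F, G, J}.
{A, E}⁺: A→D adds D; ADE→FGJ adds F, G, J → {A, D, E, F, G, J}. Minimal: {E}⁺ = {E}; {A}⁺ = {A, D} — none reach the full schema.
Any other superkey contains one of these as a subset, so there are no further candidate keys.

{F}, {A, E}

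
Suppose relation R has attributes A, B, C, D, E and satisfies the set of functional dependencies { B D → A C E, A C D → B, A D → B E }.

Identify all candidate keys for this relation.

{A, D}⁺: AD→BE adds B, E; BD→ACE adds C → {A, B, C, D, E}.
{B, D}⁺: BD→ACE adds A, C, E → {A, B, C, D, E}.
Any other superkey contains one of these as a subset, so there are no further candidate keys.

{A, D}; {B, D}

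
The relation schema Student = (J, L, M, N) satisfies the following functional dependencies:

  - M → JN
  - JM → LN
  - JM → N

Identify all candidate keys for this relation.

(M)

Attribute M never appears on the right-hand side of any dependency, so M must belong to every candidate key.
{M}⁺ = {J, L, M, N}, which is all of the schema, so {M} is the only candidate key.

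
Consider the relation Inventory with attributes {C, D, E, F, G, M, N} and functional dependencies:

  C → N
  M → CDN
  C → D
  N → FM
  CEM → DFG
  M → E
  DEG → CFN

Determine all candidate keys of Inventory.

{C}⁺: C→N adds N; C→D adds D; N→FM adds F, M; M→E adds E; CEM→DFG adds G → {C, D, E, F, G, M, N}.
{M}⁺: M→CDN adds C, D, N; N→FM adds F; M→E adds E; CEM→DFG adds G → {C, D, E, F, G, M, N}.
{N}⁺: N→FM adds F, M; M→E adds E; M→CDN adds C, D; CEM→DFG adds G → {C, D, E, F, G, M, N}.
{D, E, G}⁺: DEG→CFN adds C, F, N; N→FM adds M → {C, D, E, F, G, M, N}. Minimal: {E, G}⁺ = {E, G}; {D, G}⁺ = {D, G}; {D, E}⁺ = {D, E} — none reach the full schema.
Any other superkey contains one of these as a subset, so there are no further candidate keys.

(C), (M), (N), (D, E, G)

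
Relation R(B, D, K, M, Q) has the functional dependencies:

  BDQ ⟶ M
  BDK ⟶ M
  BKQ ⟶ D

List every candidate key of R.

{B, K, Q}

Attributes B, K, Q never appear on any right-hand side, so every candidate key must contain {B, K, Q}.
{B, K, Q}⁺ = {B, D, K, M, Q}, which is all of the schema, so {B, K, Q} is the only candidate key.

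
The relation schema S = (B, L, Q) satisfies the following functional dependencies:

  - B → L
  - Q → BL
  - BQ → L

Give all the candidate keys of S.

(Q)

{Q}⁺: Q→BL adds B, L → {B, L, Q}.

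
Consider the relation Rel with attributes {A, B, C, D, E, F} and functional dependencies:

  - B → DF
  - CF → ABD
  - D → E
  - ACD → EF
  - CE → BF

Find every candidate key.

Attribute C never appears on the right-hand side of any dependency, so C must belong to every candidate key.
{C}⁺ = {C}, which is not all of the schema, so we must add further attributes.
{B, C}⁺: B→DF adds D, F; CF→ABD adds A; D→E adds E → {A, B, C, D, E, F}.
{C, D}⁺: D→E adds E; CE→BF adds B, F; CF→ABD adds A → {A, B, C, D, E, F}.
{C, E}⁺: CE→BF adds B, F; B→DF adds D; CF→ABD adds A → {A, B, C, D, E, F}.
{C, F}⁺: CF→ABD adds A, B, D; D→E adds E → {A, B, C, D, E, F}.
Any other superkey contains one of these as a subset, so there are no further candidate keys.

(B, C), (C, D), (C, E), (C, F)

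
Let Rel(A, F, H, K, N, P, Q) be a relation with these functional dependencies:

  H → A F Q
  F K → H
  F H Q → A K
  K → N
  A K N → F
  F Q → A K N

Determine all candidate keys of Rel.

Attribute P never appears on the right-hand side of any dependency, so P must belong to every candidate key.
{P}⁺ = {P}, which is not all of the schema, so we must add further attributes.
{H, P}⁺: H→AFQ adds A, F, Q; FHQ→AK adds K; K→N adds N → {A, F, H, K, N, P, Q}. Minimal: {P}⁺ = {P}; {H}⁺ = {A, F, H, K, N, Q} — none reach the full schema.
{A, K, P}⁺: K→N adds N; AKN→F adds F; FK→H adds H; H→AFQ adds Q → {A, F, H, K, N, P, Q}. Minimal: {K, P}⁺ = {K, N, P}; {A, P}⁺ = {A, P}; {A, K}⁺ = {A, F, H, K, N, Q} — none reach the full schema.
{F, K, P}⁺: FK→H adds H; K→N adds N; H→AFQ adds A, Q → {A, F, H, K, N, P, Q}. Minimal: {K, P}⁺ = {K, N, P}; {F, P}⁺ = {F, P}; {F, K}⁺ = {A, F, H, K, N, Q} — none reach the full schema.
{F, P, Q}⁺: FQ→AKN adds A, K, N; FK→H adds H → {A, F, H, K, N, P, Q}. Minimal: {P, Q}⁺ = {P, Q}; {F, Q}⁺ = {A, F, H, K, N, Q}; {F, P}⁺ = {F, P} — none reach the full schema.
Any other superkey contains one of these as a subset, so there are no further candidate keys.

HP; AKP; FKP; FPQ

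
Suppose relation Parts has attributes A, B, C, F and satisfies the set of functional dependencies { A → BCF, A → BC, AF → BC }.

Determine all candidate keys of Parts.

{A}⁺: A→BCF adds B, C, F → {A, B, C, F}.

{A}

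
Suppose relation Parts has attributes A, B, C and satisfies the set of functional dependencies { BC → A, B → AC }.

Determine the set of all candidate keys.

{B}

Attribute B never appears on the right-hand side of any dependency, so B must belong to every candidate key.
{B}⁺ = {A, B, C}, which is all of the schema, so {B} is the only candidate key.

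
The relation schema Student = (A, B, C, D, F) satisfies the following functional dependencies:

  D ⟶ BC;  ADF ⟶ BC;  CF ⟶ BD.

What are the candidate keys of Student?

{A, C, F}, {A, D, F}

{A, C, F}⁺: CF→BD adds B, D → {A, B, C, D, F}. Minimal: {C, F}⁺ = {B, C, D, F}; {A, F}⁺ = {A, F}; {A, C}⁺ = {A, C} — none reach the full schema.
{A, D, F}⁺: D→BC adds B, C → {A, B, C, D, F}. Minimal: {D, F}⁺ = {B, C, D, F}; {A, F}⁺ = {A, F}; {A, D}⁺ = {A, B, C, D} — none reach the full schema.
Any other superkey contains one of these as a subset, so there are no further candidate keys.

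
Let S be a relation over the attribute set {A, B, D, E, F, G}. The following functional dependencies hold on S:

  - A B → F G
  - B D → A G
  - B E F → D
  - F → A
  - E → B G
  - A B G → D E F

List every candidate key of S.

{A, B}, {A, E}, {B, D}, {B, F}, {D, E}, {E, F}

{A, B}⁺: AB→FG adds F, G; ABG→DEF adds D, E → {A, B, D, E, F, G}. Minimal: {B}⁺ = {B}; {A}⁺ = {A} — none reach the full schema.
{A, E}⁺: E→BG adds B, G; ABG→DEF adds D, F → {A, B, D, E, F, G}. Minimal: {E}⁺ = {B, E, G}; {A}⁺ = {A} — none reach the full schema.
{B, D}⁺: BD→AG adds A, G; ABG→DEF adds E, F → {A, B, D, E, F, G}. Minimal: {D}⁺ = {D}; {B}⁺ = {B} — none reach the full schema.
{B, F}⁺: F→A adds A; AB→FG adds G; ABG→DEF adds D, E → {A, B, D, E, F, G}. Minimal: {F}⁺ = {A, F}; {B}⁺ = {B} — none reach the full schema.
{D, E}⁺: E→BG adds B, G; BD→AG adds A; ABG→DEF adds F → {A, B, D, E, F, G}. Minimal: {E}⁺ = {B, E, G}; {D}⁺ = {D} — none reach the full schema.
{E, F}⁺: F→A adds A; E→BG adds B, G; ABG→DEF adds D → {A, B, D, E, F, G}. Minimal: {F}⁺ = {A, F}; {E}⁺ = {B, E, G} — none reach the full schema.
Any other superkey contains one of these as a subset, so there are no further candidate keys.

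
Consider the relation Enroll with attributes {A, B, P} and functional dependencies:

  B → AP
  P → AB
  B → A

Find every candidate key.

B, P

{B}⁺: B→AP adds A, P → {A, B, P}.
{P}⁺: P→AB adds A, B → {A, B, P}.
Any other superkey contains one of these as a subset, so there are no further candidate keys.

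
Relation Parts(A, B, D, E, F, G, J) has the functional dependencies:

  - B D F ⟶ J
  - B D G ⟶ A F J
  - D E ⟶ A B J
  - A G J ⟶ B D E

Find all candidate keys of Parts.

{A, G, J}⁺: AGJ→BDE adds B, D, E; BDG→AFJ adds F → {A, B, D, E, F, G, J}. Minimal: {G, J}⁺ = {G, J}; {A, J}⁺ = {A, J}; {A, G}⁺ = {A, G} — none reach the full schema.
{B, D, G}⁺: BDG→AFJ adds A, F, J; AGJ→BDE adds E → {A, B, D, E, F, G, J}. Minimal: {D, G}⁺ = {D, G}; {B, G}⁺ = {B, G}; {B, D}⁺ = {B, D} — none reach the full schema.
{D, E, G}⁺: DE→ABJ adds A, B, J; BDG→AFJ adds F → {A, B, D, E, F, G, J}. Minimal: {E, G}⁺ = {E, G}; {D, G}⁺ = {D, G}; {D, E}⁺ = {A, B, D, E, J} — none reach the full schema.
Any other superkey contains one of these as a subset, so there are no further candidate keys.

{A, G, J}; {B, D, G}; {D, E, G}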